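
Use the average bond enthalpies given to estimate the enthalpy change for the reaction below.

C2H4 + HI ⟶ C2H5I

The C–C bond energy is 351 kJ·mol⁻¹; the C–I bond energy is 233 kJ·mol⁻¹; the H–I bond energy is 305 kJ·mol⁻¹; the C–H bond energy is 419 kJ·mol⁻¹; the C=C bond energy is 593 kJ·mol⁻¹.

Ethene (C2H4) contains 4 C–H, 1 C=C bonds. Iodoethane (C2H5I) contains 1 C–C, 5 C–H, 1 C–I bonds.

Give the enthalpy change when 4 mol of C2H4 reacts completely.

Bonds broken (reactants):
  C–H: 4 × 419 = 1676
  C=C: 1 × 593 = 593
  H–I: 1 × 305 = 305
  Σ(broken) = 2574 kJ
Bonds formed (products):
  C–C: 1 × 351 = 351
  C–H: 5 × 419 = 2095
  C–I: 1 × 233 = 233
  Σ(formed) = 2679 kJ
ΔH = Σ(broken) − Σ(formed) = 2574 − 2679 = −105 kJ
For 4× the reaction as written: 4 × (−105) = −420 kJ

ΔH = −420 kJ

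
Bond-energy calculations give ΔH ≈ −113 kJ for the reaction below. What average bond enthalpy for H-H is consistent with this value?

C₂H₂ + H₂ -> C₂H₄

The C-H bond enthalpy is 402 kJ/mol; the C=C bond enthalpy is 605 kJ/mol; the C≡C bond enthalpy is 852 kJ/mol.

Let D be the H-H bond energy.
Σ(broken) = 1×852 + 2×402 + 1×D = 1656 + D
Σ(formed) = 4×402 + 1×605 = 2213
ΔH = Σ(broken) − Σ(formed) = (1656 + D) − (2213) = −557 + D
Setting this equal to −113 kJ gives D = 444 kJ/mol.

D(H-H) ≈ 444 kJ/mol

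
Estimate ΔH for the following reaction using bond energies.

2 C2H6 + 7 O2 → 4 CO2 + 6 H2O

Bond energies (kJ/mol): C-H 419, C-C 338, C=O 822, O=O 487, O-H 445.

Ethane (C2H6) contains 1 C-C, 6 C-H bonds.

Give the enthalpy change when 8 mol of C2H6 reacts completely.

ΔH = −11212 kJ

Bonds broken (reactants):
  C-C: 2 × 338 = 676
  C-H: 12 × 419 = 5028
  O=O: 7 × 487 = 3409
  Σ(broken) = 9113 kJ
Bonds formed (products):
  C=O: 8 × 822 = 6576
  O-H: 12 × 445 = 5340
  Σ(formed) = 11916 kJ
ΔH = Σ(broken) − Σ(formed) = 9113 − 11916 = −2803 kJ
For 4× the reaction as written: 4 × (−2803) = −11212 kJ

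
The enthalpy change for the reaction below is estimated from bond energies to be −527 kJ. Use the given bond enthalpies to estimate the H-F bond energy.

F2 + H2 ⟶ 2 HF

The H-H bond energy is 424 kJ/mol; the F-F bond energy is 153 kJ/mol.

D(H-F) ≈ 552 kJ/mol

Let D be the H-F bond energy.
Σ(broken) = 1×153 + 1×424 = 577
Σ(formed) = 2×D = 2D
ΔH = Σ(broken) − Σ(formed) = (577) − (2D) = +577 − 2D
Setting this equal to −527 kJ gives 2D = 1104, so D = 552 kJ/mol.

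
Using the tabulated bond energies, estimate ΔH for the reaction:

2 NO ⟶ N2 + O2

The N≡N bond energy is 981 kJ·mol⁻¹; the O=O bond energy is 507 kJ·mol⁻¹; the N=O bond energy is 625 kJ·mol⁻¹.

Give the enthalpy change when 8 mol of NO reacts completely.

ΔH = −952 kJ

Bonds broken (reactants):
  N=O: 2 × 625 = 1250
  Σ(broken) = 1250 kJ
Bonds formed (products):
  N≡N: 1 × 981 = 981
  O=O: 1 × 507 = 507
  Σ(formed) = 1488 kJ
ΔH = Σ(broken) − Σ(formed) = 1250 − 1488 = −238 kJ
For 4× the reaction as written: 4 × (−238) = −952 kJ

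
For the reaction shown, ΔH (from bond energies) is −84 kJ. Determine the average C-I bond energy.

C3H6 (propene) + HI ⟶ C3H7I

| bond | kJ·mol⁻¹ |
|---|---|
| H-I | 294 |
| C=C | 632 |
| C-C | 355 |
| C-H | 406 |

Let D be the C-I bond energy.
Σ(broken) = 1×355 + 6×406 + 1×632 + 1×294 = 3717
Σ(formed) = 2×355 + 7×406 + 1×D = 3552 + D
ΔH = Σ(broken) − Σ(formed) = (3717) − (3552 + D) = +165 − D
Setting this equal to −84 kJ gives D = 249 kJ/mol.

D(C-I) ≈ 249 kJ/mol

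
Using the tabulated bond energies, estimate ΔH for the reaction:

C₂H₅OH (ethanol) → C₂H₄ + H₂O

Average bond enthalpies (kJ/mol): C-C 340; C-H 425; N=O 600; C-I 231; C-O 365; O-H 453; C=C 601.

ΔH ≈ +76 kJ

Bonds broken (reactants):
  C-C: 1 × 340 = 340
  C-H: 5 × 425 = 2125
  C-O: 1 × 365 = 365
  O-H: 1 × 453 = 453
  Σ(broken) = 3283 kJ
Bonds formed (products):
  C-H: 4 × 425 = 1700
  C=C: 1 × 601 = 601
  O-H: 2 × 453 = 906
  Σ(formed) = 3207 kJ
ΔH = Σ(broken) − Σ(formed) = 3283 − 3207 = +76 kJ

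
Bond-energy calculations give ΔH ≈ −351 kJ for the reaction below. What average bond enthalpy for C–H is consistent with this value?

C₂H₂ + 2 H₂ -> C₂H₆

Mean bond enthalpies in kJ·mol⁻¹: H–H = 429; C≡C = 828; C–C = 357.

D(C–H) ≈ 420 kJ/mol

Let D be the C–H bond energy.
Σ(broken) = 1×828 + 2×D + 2×429 = 1686 + 2D
Σ(formed) = 1×357 + 6×D = 357 + 6D
ΔH = Σ(broken) − Σ(formed) = (1686 + 2D) − (357 + 6D) = +1329 − 4D
Setting this equal to −351 kJ gives 4D = 1680, so D = 420 kJ/mol.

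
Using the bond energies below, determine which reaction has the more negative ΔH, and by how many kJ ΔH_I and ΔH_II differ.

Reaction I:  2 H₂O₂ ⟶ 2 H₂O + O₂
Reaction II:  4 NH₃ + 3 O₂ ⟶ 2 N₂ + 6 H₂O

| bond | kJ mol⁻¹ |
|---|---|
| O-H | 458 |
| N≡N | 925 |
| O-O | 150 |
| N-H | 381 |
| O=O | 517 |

Reaction I:
  Bonds broken (reactants):
    O-H: 4 × 458 = 1832
    O-O: 2 × 150 = 300
    Σ(broken) = 2132 kJ
  Bonds formed (products):
    O-H: 4 × 458 = 1832
    O=O: 1 × 517 = 517
    Σ(formed) = 2349 kJ
  ΔH_I = 2132 − 2349 = −217 kJ
Reaction II:
  Bonds broken (reactants):
    N-H: 12 × 381 = 4572
    O=O: 3 × 517 = 1551
    Σ(broken) = 6123 kJ
  Bonds formed (products):
    N≡N: 2 × 925 = 1850
    O-H: 12 × 458 = 5496
    Σ(formed) = 7346 kJ
  ΔH_II = 6123 − 7346 = −1223 kJ
ΔH_I − ΔH_II = +1006 kJ, so reaction II has the more negative ΔH; |ΔH_I − ΔH_II| = 1006 kJ.

Reaction II, by 1006 kJ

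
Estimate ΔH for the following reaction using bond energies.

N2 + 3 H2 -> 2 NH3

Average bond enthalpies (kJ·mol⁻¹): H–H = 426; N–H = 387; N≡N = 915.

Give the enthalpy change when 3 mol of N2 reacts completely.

Bonds broken (reactants):
  H–H: 3 × 426 = 1278
  N≡N: 1 × 915 = 915
  Σ(broken) = 2193 kJ
Bonds formed (products):
  N–H: 6 × 387 = 2322
  Σ(formed) = 2322 kJ
ΔH = Σ(broken) − Σ(formed) = 2193 − 2322 = −129 kJ
For 3× the reaction as written: 3 × (−129) = −387 kJ

ΔH = −387 kJ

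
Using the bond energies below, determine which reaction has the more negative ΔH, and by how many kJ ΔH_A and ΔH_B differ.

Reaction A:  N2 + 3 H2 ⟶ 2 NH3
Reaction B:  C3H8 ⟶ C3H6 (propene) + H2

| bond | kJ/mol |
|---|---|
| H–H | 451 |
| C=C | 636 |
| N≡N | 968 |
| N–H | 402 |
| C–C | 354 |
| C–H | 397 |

Reaction A, by 152 kJ

Reaction A:
  Bonds broken (reactants):
    H–H: 3 × 451 = 1353
    N≡N: 1 × 968 = 968
    Σ(broken) = 2321 kJ
  Bonds formed (products):
    N–H: 6 × 402 = 2412
    Σ(formed) = 2412 kJ
  ΔH_A = 2321 − 2412 = −91 kJ
Reaction B:
  Bonds broken (reactants):
    C–C: 2 × 354 = 708
    C–H: 8 × 397 = 3176
    Σ(broken) = 3884 kJ
  Bonds formed (products):
    C–C: 1 × 354 = 354
    C–H: 6 × 397 = 2382
    C=C: 1 × 636 = 636
    H–H: 1 × 451 = 451
    Σ(formed) = 3823 kJ
  ΔH_B = 3884 − 3823 = +61 kJ
ΔH_A − ΔH_B = −152 kJ, so reaction A has the more negative ΔH; |ΔH_A − ΔH_B| = 152 kJ.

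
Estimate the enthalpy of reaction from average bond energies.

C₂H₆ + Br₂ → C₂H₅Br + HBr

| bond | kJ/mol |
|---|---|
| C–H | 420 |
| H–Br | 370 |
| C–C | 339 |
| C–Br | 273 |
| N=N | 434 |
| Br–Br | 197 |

Bonds broken (reactants):
  Br–Br: 1 × 197 = 197
  C–C: 1 × 339 = 339
  C–H: 6 × 420 = 2520
  Σ(broken) = 3056 kJ
Bonds formed (products):
  C–Br: 1 × 273 = 273
  C–C: 1 × 339 = 339
  C–H: 5 × 420 = 2100
  H–Br: 1 × 370 = 370
  Σ(formed) = 3082 kJ
ΔH = Σ(broken) − Σ(formed) = 3056 − 3082 = −26 kJ

ΔH ≈ −26 kJ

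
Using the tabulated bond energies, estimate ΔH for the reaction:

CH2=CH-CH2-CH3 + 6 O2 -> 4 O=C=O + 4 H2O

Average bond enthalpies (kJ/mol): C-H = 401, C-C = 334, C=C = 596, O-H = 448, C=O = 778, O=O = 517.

ΔH ≈ −2234 kJ

Bonds broken (reactants):
  C-C: 2 × 334 = 668
  C-H: 8 × 401 = 3208
  C=C: 1 × 596 = 596
  O=O: 6 × 517 = 3102
  Σ(broken) = 7574 kJ
Bonds formed (products):
  C=O: 8 × 778 = 6224
  O-H: 8 × 448 = 3584
  Σ(formed) = 9808 kJ
ΔH = Σ(broken) − Σ(formed) = 7574 − 9808 = −2234 kJ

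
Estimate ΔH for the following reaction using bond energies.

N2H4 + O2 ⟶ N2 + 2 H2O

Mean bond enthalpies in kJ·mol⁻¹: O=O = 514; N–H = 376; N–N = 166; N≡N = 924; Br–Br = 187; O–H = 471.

Bonds broken (reactants):
  N–H: 4 × 376 = 1504
  N–N: 1 × 166 = 166
  O=O: 1 × 514 = 514
  Σ(broken) = 2184 kJ
Bonds formed (products):
  N≡N: 1 × 924 = 924
  O–H: 4 × 471 = 1884
  Σ(formed) = 2808 kJ
ΔH = Σ(broken) − Σ(formed) = 2184 − 2808 = −624 kJ

ΔH ≈ −624 kJ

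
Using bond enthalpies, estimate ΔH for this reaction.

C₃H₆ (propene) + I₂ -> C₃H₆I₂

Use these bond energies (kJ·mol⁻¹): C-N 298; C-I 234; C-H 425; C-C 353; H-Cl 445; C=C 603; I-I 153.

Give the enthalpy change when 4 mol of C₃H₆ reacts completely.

Bonds broken (reactants):
  C-C: 1 × 353 = 353
  C-H: 6 × 425 = 2550
  C=C: 1 × 603 = 603
  I-I: 1 × 153 = 153
  Σ(broken) = 3659 kJ
Bonds formed (products):
  C-C: 2 × 353 = 706
  C-H: 6 × 425 = 2550
  C-I: 2 × 234 = 468
  Σ(formed) = 3724 kJ
ΔH = Σ(broken) − Σ(formed) = 3659 − 3724 = −65 kJ
For 4× the reaction as written: 4 × (−65) = −260 kJ

ΔH = −260 kJ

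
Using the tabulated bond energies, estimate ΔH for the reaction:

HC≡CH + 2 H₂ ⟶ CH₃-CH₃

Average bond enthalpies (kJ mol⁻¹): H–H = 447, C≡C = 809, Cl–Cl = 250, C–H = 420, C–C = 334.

Bonds broken (reactants):
  C≡C: 1 × 809 = 809
  C–H: 2 × 420 = 840
  H–H: 2 × 447 = 894
  Σ(broken) = 2543 kJ
Bonds formed (products):
  C–C: 1 × 334 = 334
  C–H: 6 × 420 = 2520
  Σ(formed) = 2854 kJ
ΔH = Σ(broken) − Σ(formed) = 2543 − 2854 = −311 kJ

ΔH ≈ −311 kJ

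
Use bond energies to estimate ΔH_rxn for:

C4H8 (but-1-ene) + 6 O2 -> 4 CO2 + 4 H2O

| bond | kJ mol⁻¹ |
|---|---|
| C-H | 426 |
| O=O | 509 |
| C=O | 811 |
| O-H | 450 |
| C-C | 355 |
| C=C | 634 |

ΔH ≈ −2282 kJ

Bonds broken (reactants):
  C-C: 2 × 355 = 710
  C-H: 8 × 426 = 3408
  C=C: 1 × 634 = 634
  O=O: 6 × 509 = 3054
  Σ(broken) = 7806 kJ
Bonds formed (products):
  C=O: 8 × 811 = 6488
  O-H: 8 × 450 = 3600
  Σ(formed) = 10088 kJ
ΔH = Σ(broken) − Σ(formed) = 7806 − 10088 = −2282 kJ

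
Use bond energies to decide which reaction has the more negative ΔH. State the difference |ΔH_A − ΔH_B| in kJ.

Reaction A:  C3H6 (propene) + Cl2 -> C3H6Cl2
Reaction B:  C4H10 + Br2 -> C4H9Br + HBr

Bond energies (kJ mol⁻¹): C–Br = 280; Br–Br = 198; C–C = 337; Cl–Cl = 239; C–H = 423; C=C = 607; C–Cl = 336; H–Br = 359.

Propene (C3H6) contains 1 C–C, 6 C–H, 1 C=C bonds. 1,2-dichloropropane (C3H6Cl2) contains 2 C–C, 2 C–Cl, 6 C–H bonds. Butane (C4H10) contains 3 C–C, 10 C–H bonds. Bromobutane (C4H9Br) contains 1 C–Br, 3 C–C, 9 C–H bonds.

Reaction A, by 145 kJ

Reaction A:
  Bonds broken (reactants):
    C–C: 1 × 337 = 337
    C–H: 6 × 423 = 2538
    C=C: 1 × 607 = 607
    Cl–Cl: 1 × 239 = 239
    Σ(broken) = 3721 kJ
  Bonds formed (products):
    C–C: 2 × 337 = 674
    C–Cl: 2 × 336 = 672
    C–H: 6 × 423 = 2538
    Σ(formed) = 3884 kJ
  ΔH_A = 3721 − 3884 = −163 kJ
Reaction B:
  Bonds broken (reactants):
    Br–Br: 1 × 198 = 198
    C–C: 3 × 337 = 1011
    C–H: 10 × 423 = 4230
    Σ(broken) = 5439 kJ
  Bonds formed (products):
    C–Br: 1 × 280 = 280
    C–C: 3 × 337 = 1011
    C–H: 9 × 423 = 3807
    H–Br: 1 × 359 = 359
    Σ(formed) = 5457 kJ
  ΔH_B = 5439 − 5457 = −18 kJ
ΔH_A − ΔH_B = −145 kJ, so reaction A has the more negative ΔH; |ΔH_A − ΔH_B| = 145 kJ.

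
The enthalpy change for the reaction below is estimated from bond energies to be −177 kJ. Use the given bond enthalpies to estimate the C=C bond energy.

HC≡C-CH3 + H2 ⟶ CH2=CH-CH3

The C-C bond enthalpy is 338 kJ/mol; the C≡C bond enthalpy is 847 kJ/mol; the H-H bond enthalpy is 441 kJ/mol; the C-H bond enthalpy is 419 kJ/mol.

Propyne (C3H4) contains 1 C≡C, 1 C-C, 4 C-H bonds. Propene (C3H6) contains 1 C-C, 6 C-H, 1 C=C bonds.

D(C=C) ≈ 627 kJ/mol

Let D be the C=C bond energy.
Σ(broken) = 1×847 + 1×338 + 4×419 + 1×441 = 3302
Σ(formed) = 1×338 + 6×419 + 1×D = 2852 + D
ΔH = Σ(broken) − Σ(formed) = (3302) − (2852 + D) = +450 − D
Setting this equal to −177 kJ gives D = 627 kJ/mol.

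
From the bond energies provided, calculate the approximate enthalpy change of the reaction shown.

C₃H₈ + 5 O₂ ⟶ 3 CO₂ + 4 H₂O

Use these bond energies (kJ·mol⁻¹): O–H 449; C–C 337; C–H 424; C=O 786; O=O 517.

Bonds broken (reactants):
  C–C: 2 × 337 = 674
  C–H: 8 × 424 = 3392
  O=O: 5 × 517 = 2585
  Σ(broken) = 6651 kJ
Bonds formed (products):
  C=O: 6 × 786 = 4716
  O–H: 8 × 449 = 3592
  Σ(formed) = 8308 kJ
ΔH = Σ(broken) − Σ(formed) = 6651 − 8308 = −1657 kJ

ΔH ≈ −1657 kJ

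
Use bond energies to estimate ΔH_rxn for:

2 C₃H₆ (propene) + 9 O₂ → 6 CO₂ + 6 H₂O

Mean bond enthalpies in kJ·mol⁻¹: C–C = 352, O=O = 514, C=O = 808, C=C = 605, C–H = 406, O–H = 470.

ΔH ≈ −3924 kJ

Bonds broken (reactants):
  C–C: 2 × 352 = 704
  C–H: 12 × 406 = 4872
  C=C: 2 × 605 = 1210
  O=O: 9 × 514 = 4626
  Σ(broken) = 11412 kJ
Bonds formed (products):
  C=O: 12 × 808 = 9696
  O–H: 12 × 470 = 5640
  Σ(formed) = 15336 kJ
ΔH = Σ(broken) − Σ(formed) = 11412 − 15336 = −3924 kJ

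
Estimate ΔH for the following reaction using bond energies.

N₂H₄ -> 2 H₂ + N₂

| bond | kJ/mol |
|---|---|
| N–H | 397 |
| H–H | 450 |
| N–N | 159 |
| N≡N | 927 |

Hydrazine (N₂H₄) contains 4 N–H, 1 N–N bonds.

ΔH ≈ −80 kJ

Bonds broken (reactants):
  N–H: 4 × 397 = 1588
  N–N: 1 × 159 = 159
  Σ(broken) = 1747 kJ
Bonds formed (products):
  H–H: 2 × 450 = 900
  N≡N: 1 × 927 = 927
  Σ(formed) = 1827 kJ
ΔH = Σ(broken) − Σ(formed) = 1747 − 1827 = −80 kJ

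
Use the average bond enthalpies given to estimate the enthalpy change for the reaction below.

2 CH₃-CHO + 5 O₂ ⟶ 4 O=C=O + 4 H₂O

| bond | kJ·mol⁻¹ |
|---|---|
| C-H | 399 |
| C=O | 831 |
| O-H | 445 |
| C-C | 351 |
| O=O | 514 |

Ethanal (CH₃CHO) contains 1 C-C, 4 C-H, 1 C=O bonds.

ΔH ≈ −2082 kJ

Bonds broken (reactants):
  C-C: 2 × 351 = 702
  C-H: 8 × 399 = 3192
  C=O: 2 × 831 = 1662
  O=O: 5 × 514 = 2570
  Σ(broken) = 8126 kJ
Bonds formed (products):
  C=O: 8 × 831 = 6648
  O-H: 8 × 445 = 3560
  Σ(formed) = 10208 kJ
ΔH = Σ(broken) − Σ(formed) = 8126 − 10208 = −2082 kJ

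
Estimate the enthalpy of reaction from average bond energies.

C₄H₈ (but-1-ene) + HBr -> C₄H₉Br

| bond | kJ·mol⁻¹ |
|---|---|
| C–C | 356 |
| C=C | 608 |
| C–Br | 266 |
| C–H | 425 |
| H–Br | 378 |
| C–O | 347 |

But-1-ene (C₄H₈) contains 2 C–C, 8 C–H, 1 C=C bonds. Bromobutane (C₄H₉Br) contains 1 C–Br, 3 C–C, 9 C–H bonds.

ΔH ≈ −61 kJ

Bonds broken (reactants):
  C–C: 2 × 356 = 712
  C–H: 8 × 425 = 3400
  C=C: 1 × 608 = 608
  H–Br: 1 × 378 = 378
  Σ(broken) = 5098 kJ
Bonds formed (products):
  C–Br: 1 × 266 = 266
  C–C: 3 × 356 = 1068
  C–H: 9 × 425 = 3825
  Σ(formed) = 5159 kJ
ΔH = Σ(broken) − Σ(formed) = 5098 − 5159 = −61 kJ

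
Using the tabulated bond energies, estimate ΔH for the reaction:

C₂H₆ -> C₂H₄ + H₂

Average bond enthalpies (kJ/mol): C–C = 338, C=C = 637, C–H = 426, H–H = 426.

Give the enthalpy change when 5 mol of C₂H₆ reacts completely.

ΔH = +635 kJ

Bonds broken (reactants):
  C–C: 1 × 338 = 338
  C–H: 6 × 426 = 2556
  Σ(broken) = 2894 kJ
Bonds formed (products):
  C–H: 4 × 426 = 1704
  C=C: 1 × 637 = 637
  H–H: 1 × 426 = 426
  Σ(formed) = 2767 kJ
ΔH = Σ(broken) − Σ(formed) = 2894 − 2767 = +127 kJ
For 5× the reaction as written: 5 × (+127) = +635 kJ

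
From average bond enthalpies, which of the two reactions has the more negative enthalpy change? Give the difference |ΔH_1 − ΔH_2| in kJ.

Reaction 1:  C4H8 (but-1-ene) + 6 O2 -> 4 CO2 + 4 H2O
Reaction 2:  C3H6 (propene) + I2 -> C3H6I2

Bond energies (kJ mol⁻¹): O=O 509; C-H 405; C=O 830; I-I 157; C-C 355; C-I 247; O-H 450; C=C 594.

Reaction 1:
  Bonds broken (reactants):
    C-C: 2 × 355 = 710
    C-H: 8 × 405 = 3240
    C=C: 1 × 594 = 594
    O=O: 6 × 509 = 3054
    Σ(broken) = 7598 kJ
  Bonds formed (products):
    C=O: 8 × 830 = 6640
    O-H: 8 × 450 = 3600
    Σ(formed) = 10240 kJ
  ΔH_1 = 7598 − 10240 = −2642 kJ
Reaction 2:
  Bonds broken (reactants):
    C-C: 1 × 355 = 355
    C-H: 6 × 405 = 2430
    C=C: 1 × 594 = 594
    I-I: 1 × 157 = 157
    Σ(broken) = 3536 kJ
  Bonds formed (products):
    C-C: 2 × 355 = 710
    C-H: 6 × 405 = 2430
    C-I: 2 × 247 = 494
    Σ(formed) = 3634 kJ
  ΔH_2 = 3536 − 3634 = −98 kJ
ΔH_1 − ΔH_2 = −2544 kJ, so reaction 1 has the more negative ΔH; |ΔH_1 − ΔH_2| = 2544 kJ.

Reaction 1, by 2544 kJ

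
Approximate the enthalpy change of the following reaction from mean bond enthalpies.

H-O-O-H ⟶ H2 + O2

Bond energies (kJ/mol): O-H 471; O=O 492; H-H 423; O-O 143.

ΔH ≈ +170 kJ

Bonds broken (reactants):
  O-H: 2 × 471 = 942
  O-O: 1 × 143 = 143
  Σ(broken) = 1085 kJ
Bonds formed (products):
  H-H: 1 × 423 = 423
  O=O: 1 × 492 = 492
  Σ(formed) = 915 kJ
ΔH = Σ(broken) − Σ(formed) = 1085 − 915 = +170 kJ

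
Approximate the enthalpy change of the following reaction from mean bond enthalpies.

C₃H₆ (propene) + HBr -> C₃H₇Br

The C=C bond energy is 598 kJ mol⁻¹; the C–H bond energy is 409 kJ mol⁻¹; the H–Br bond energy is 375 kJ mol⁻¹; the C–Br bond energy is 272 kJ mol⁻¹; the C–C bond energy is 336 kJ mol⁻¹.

ΔH ≈ −44 kJ

Bonds broken (reactants):
  C–C: 1 × 336 = 336
  C–H: 6 × 409 = 2454
  C=C: 1 × 598 = 598
  H–Br: 1 × 375 = 375
  Σ(broken) = 3763 kJ
Bonds formed (products):
  C–Br: 1 × 272 = 272
  C–C: 2 × 336 = 672
  C–H: 7 × 409 = 2863
  Σ(formed) = 3807 kJ
ΔH = Σ(broken) − Σ(formed) = 3763 − 3807 = −44 kJ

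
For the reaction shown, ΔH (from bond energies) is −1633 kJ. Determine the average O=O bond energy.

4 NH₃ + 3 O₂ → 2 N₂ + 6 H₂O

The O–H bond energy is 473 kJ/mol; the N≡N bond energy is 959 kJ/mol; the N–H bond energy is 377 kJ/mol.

D(O=O) ≈ 479 kJ/mol

Let D be the O=O bond energy.
Σ(broken) = 12×377 + 3×D = 4524 + 3D
Σ(formed) = 2×959 + 12×473 = 7594
ΔH = Σ(broken) − Σ(formed) = (4524 + 3D) − (7594) = −3070 + 3D
Setting this equal to −1633 kJ gives 3D = 1437, so D = 479 kJ/mol.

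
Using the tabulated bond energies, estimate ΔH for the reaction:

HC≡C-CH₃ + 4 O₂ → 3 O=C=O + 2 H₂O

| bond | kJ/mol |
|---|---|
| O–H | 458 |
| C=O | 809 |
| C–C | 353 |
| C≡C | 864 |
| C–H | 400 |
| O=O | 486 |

Bonds broken (reactants):
  C≡C: 1 × 864 = 864
  C–C: 1 × 353 = 353
  C–H: 4 × 400 = 1600
  O=O: 4 × 486 = 1944
  Σ(broken) = 4761 kJ
Bonds formed (products):
  C=O: 6 × 809 = 4854
  O–H: 4 × 458 = 1832
  Σ(formed) = 6686 kJ
ΔH = Σ(broken) − Σ(formed) = 4761 − 6686 = −1925 kJ

ΔH ≈ −1925 kJ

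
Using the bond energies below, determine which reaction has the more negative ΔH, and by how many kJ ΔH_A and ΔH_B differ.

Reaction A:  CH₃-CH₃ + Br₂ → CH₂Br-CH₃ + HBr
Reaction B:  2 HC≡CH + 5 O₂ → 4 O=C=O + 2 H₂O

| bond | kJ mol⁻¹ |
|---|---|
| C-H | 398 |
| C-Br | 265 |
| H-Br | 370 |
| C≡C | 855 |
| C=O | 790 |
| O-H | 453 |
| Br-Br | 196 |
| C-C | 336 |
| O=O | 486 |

Reaction B, by 2359 kJ

Reaction A:
  Bonds broken (reactants):
    Br-Br: 1 × 196 = 196
    C-C: 1 × 336 = 336
    C-H: 6 × 398 = 2388
    Σ(broken) = 2920 kJ
  Bonds formed (products):
    C-Br: 1 × 265 = 265
    C-C: 1 × 336 = 336
    C-H: 5 × 398 = 1990
    H-Br: 1 × 370 = 370
    Σ(formed) = 2961 kJ
  ΔH_A = 2920 − 2961 = −41 kJ
Reaction B:
  Bonds broken (reactants):
    C≡C: 2 × 855 = 1710
    C-H: 4 × 398 = 1592
    O=O: 5 × 486 = 2430
    Σ(broken) = 5732 kJ
  Bonds formed (products):
    C=O: 8 × 790 = 6320
    O-H: 4 × 453 = 1812
    Σ(formed) = 8132 kJ
  ΔH_B = 5732 − 8132 = −2400 kJ
ΔH_A − ΔH_B = +2359 kJ, so reaction B has the more negative ΔH; |ΔH_A − ΔH_B| = 2359 kJ.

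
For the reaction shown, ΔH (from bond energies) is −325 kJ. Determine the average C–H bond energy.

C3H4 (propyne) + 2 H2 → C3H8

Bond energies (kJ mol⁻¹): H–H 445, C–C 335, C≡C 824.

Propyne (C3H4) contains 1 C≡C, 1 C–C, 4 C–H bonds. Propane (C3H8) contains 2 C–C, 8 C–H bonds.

Let D be the C–H bond energy.
Σ(broken) = 1×824 + 1×335 + 4×D + 2×445 = 2049 + 4D
Σ(formed) = 2×335 + 8×D = 670 + 8D
ΔH = Σ(broken) − Σ(formed) = (2049 + 4D) − (670 + 8D) = +1379 − 4D
Setting this equal to −325 kJ gives 4D = 1704, so D = 426 kJ/mol.

D(C–H) ≈ 426 kJ/mol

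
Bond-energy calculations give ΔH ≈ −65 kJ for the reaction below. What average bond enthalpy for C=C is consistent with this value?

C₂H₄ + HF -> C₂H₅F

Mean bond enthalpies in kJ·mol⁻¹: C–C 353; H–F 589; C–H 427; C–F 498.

Let D be the C=C bond energy.
Σ(broken) = 4×427 + 1×D + 1×589 = 2297 + D
Σ(formed) = 1×353 + 1×498 + 5×427 = 2986
ΔH = Σ(broken) − Σ(formed) = (2297 + D) − (2986) = −689 + D
Setting this equal to −65 kJ gives D = 624 kJ/mol.

D(C=C) ≈ 624 kJ/mol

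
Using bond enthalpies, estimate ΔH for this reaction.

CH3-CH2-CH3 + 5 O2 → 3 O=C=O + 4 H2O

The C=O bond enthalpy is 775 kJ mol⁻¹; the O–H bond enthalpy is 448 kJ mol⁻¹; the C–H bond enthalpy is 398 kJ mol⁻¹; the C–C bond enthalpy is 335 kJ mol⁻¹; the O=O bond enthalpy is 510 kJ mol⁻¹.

ΔH ≈ −1830 kJ

Bonds broken (reactants):
  C–C: 2 × 335 = 670
  C–H: 8 × 398 = 3184
  O=O: 5 × 510 = 2550
  Σ(broken) = 6404 kJ
Bonds formed (products):
  C=O: 6 × 775 = 4650
  O–H: 8 × 448 = 3584
  Σ(formed) = 8234 kJ
ΔH = Σ(broken) − Σ(formed) = 6404 − 8234 = −1830 kJ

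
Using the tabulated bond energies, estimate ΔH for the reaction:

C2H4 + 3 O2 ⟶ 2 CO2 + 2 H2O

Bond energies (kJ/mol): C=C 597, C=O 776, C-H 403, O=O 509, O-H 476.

Bonds broken (reactants):
  C-H: 4 × 403 = 1612
  C=C: 1 × 597 = 597
  O=O: 3 × 509 = 1527
  Σ(broken) = 3736 kJ
Bonds formed (products):
  C=O: 4 × 776 = 3104
  O-H: 4 × 476 = 1904
  Σ(formed) = 5008 kJ
ΔH = Σ(broken) − Σ(formed) = 3736 − 5008 = −1272 kJ

ΔH ≈ −1272 kJ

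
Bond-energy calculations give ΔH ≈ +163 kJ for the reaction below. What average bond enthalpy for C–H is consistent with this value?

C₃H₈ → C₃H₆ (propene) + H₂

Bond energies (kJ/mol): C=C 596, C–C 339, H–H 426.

D(C–H) ≈ 423 kJ/mol

Let D be the C–H bond energy.
Σ(broken) = 2×339 + 8×D = 678 + 8D
Σ(formed) = 1×339 + 6×D + 1×596 + 1×426 = 1361 + 6D
ΔH = Σ(broken) − Σ(formed) = (678 + 8D) − (1361 + 6D) = −683 + 2D
Setting this equal to +163 kJ gives 2D = 846, so D = 423 kJ/mol.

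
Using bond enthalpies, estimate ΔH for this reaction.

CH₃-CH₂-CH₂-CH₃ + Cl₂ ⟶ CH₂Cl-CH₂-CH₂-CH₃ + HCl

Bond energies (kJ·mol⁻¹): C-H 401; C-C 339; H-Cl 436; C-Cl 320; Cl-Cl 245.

ΔH ≈ −110 kJ

Bonds broken (reactants):
  C-C: 3 × 339 = 1017
  C-H: 10 × 401 = 4010
  Cl-Cl: 1 × 245 = 245
  Σ(broken) = 5272 kJ
Bonds formed (products):
  C-C: 3 × 339 = 1017
  C-Cl: 1 × 320 = 320
  C-H: 9 × 401 = 3609
  H-Cl: 1 × 436 = 436
  Σ(formed) = 5382 kJ
ΔH = Σ(broken) − Σ(formed) = 5272 − 5382 = −110 kJ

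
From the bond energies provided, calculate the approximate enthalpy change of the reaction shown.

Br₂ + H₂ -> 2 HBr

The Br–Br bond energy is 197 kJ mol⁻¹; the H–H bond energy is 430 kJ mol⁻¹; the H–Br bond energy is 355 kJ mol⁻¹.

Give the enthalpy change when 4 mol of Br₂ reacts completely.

Bonds broken (reactants):
  Br–Br: 1 × 197 = 197
  H–H: 1 × 430 = 430
  Σ(broken) = 627 kJ
Bonds formed (products):
  H–Br: 2 × 355 = 710
  Σ(formed) = 710 kJ
ΔH = Σ(broken) − Σ(formed) = 627 − 710 = −83 kJ
For 4× the reaction as written: 4 × (−83) = −332 kJ

ΔH = −332 kJ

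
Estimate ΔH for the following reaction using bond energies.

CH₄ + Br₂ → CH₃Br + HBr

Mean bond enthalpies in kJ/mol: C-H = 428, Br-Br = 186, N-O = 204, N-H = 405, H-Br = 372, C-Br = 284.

Bonds broken (reactants):
  Br-Br: 1 × 186 = 186
  C-H: 4 × 428 = 1712
  Σ(broken) = 1898 kJ
Bonds formed (products):
  C-Br: 1 × 284 = 284
  C-H: 3 × 428 = 1284
  H-Br: 1 × 372 = 372
  Σ(formed) = 1940 kJ
ΔH = Σ(broken) − Σ(formed) = 1898 − 1940 = −42 kJ

ΔH ≈ −42 kJ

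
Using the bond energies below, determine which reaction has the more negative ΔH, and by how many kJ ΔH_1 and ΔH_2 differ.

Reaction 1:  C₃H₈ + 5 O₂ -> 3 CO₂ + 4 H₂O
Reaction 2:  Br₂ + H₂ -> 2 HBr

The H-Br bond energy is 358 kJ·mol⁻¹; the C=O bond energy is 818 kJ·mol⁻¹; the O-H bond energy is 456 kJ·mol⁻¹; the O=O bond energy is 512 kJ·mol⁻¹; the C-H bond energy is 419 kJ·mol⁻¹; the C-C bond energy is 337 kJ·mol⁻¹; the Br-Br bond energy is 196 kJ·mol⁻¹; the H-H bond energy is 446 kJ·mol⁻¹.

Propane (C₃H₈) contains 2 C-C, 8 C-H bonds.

Reaction 1, by 1896 kJ

Reaction 1:
  Bonds broken (reactants):
    C-C: 2 × 337 = 674
    C-H: 8 × 419 = 3352
    O=O: 5 × 512 = 2560
    Σ(broken) = 6586 kJ
  Bonds formed (products):
    C=O: 6 × 818 = 4908
    O-H: 8 × 456 = 3648
    Σ(formed) = 8556 kJ
  ΔH_1 = 6586 − 8556 = −1970 kJ
Reaction 2:
  Bonds broken (reactants):
    Br-Br: 1 × 196 = 196
    H-H: 1 × 446 = 446
    Σ(broken) = 642 kJ
  Bonds formed (products):
    H-Br: 2 × 358 = 716
    Σ(formed) = 716 kJ
  ΔH_2 = 642 − 716 = −74 kJ
ΔH_1 − ΔH_2 = −1896 kJ, so reaction 1 has the more negative ΔH; |ΔH_1 − ΔH_2| = 1896 kJ.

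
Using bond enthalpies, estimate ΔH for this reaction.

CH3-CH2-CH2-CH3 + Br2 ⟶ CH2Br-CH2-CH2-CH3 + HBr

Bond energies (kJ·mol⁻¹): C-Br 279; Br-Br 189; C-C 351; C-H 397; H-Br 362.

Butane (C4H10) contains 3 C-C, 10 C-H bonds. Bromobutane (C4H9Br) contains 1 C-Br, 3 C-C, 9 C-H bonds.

Bonds broken (reactants):
  Br-Br: 1 × 189 = 189
  C-C: 3 × 351 = 1053
  C-H: 10 × 397 = 3970
  Σ(broken) = 5212 kJ
Bonds formed (products):
  C-Br: 1 × 279 = 279
  C-C: 3 × 351 = 1053
  C-H: 9 × 397 = 3573
  H-Br: 1 × 362 = 362
  Σ(formed) = 5267 kJ
ΔH = Σ(broken) − Σ(formed) = 5212 − 5267 = −55 kJ

ΔH ≈ −55 kJ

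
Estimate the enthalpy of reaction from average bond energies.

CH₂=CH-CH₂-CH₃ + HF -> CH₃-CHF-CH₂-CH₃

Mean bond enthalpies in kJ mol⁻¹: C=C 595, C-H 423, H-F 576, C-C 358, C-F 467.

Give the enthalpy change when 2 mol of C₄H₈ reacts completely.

ΔH = −154 kJ

Bonds broken (reactants):
  C-C: 2 × 358 = 716
  C-H: 8 × 423 = 3384
  C=C: 1 × 595 = 595
  H-F: 1 × 576 = 576
  Σ(broken) = 5271 kJ
Bonds formed (products):
  C-C: 3 × 358 = 1074
  C-F: 1 × 467 = 467
  C-H: 9 × 423 = 3807
  Σ(formed) = 5348 kJ
ΔH = Σ(broken) − Σ(formed) = 5271 − 5348 = −77 kJ
For 2× the reaction as written: 2 × (−77) = −154 kJ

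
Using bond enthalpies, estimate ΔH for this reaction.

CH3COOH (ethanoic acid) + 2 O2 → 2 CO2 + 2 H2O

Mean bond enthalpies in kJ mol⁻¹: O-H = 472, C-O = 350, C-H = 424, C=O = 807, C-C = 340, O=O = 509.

Bonds broken (reactants):
  C-C: 1 × 340 = 340
  C-H: 3 × 424 = 1272
  C-O: 1 × 350 = 350
  C=O: 1 × 807 = 807
  O-H: 1 × 472 = 472
  O=O: 2 × 509 = 1018
  Σ(broken) = 4259 kJ
Bonds formed (products):
  C=O: 4 × 807 = 3228
  O-H: 4 × 472 = 1888
  Σ(formed) = 5116 kJ
ΔH = Σ(broken) − Σ(formed) = 4259 − 5116 = −857 kJ

ΔH ≈ −857 kJ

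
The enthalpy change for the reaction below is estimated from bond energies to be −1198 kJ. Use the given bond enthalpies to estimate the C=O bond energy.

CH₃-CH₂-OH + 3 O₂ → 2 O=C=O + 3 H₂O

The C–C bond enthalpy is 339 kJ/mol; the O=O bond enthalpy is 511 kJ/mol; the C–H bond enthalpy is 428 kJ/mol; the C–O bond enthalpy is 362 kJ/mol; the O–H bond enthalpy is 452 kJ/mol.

D(C=O) ≈ 828 kJ/mol

Let D be the C=O bond energy.
Σ(broken) = 1×339 + 5×428 + 1×362 + 1×452 + 3×511 = 4826
Σ(formed) = 4×D + 6×452 = 2712 + 4D
ΔH = Σ(broken) − Σ(formed) = (4826) − (2712 + 4D) = +2114 − 4D
Setting this equal to −1198 kJ gives 4D = 3312, so D = 828 kJ/mol.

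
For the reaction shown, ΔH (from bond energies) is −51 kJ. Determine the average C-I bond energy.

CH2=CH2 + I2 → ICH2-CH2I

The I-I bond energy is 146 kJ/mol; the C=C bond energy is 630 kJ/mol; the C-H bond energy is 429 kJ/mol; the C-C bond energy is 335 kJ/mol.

Let D be the C-I bond energy.
Σ(broken) = 4×429 + 1×630 + 1×146 = 2492
Σ(formed) = 1×335 + 4×429 + 2×D = 2051 + 2D
ΔH = Σ(broken) − Σ(formed) = (2492) − (2051 + 2D) = +441 − 2D
Setting this equal to −51 kJ gives 2D = 492, so D = 246 kJ/mol.

D(C-I) ≈ 246 kJ/mol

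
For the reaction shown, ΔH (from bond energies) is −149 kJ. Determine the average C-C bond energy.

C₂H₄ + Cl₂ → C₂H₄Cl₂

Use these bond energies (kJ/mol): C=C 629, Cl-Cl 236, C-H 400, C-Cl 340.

D(C-C) ≈ 334 kJ/mol

Let D be the C-C bond energy.
Σ(broken) = 4×400 + 1×629 + 1×236 = 2465
Σ(formed) = 1×D + 2×340 + 4×400 = 2280 + D
ΔH = Σ(broken) − Σ(formed) = (2465) − (2280 + D) = +185 − D
Setting this equal to −149 kJ gives D = 334 kJ/mol.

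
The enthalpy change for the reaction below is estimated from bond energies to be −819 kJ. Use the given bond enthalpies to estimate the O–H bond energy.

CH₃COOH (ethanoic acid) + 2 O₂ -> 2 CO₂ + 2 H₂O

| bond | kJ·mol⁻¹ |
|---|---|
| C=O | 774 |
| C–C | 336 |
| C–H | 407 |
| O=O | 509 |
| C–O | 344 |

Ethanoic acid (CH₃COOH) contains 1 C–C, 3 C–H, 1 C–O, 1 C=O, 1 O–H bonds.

D(O–H) ≈ 472 kJ/mol

Let D be the O–H bond energy.
Σ(broken) = 1×336 + 3×407 + 1×344 + 1×774 + 1×D + 2×509 = 3693 + D
Σ(formed) = 4×774 + 4×D = 3096 + 4D
ΔH = Σ(broken) − Σ(formed) = (3693 + D) − (3096 + 4D) = +597 − 3D
Setting this equal to −819 kJ gives 3D = 1416, so D = 472 kJ/mol.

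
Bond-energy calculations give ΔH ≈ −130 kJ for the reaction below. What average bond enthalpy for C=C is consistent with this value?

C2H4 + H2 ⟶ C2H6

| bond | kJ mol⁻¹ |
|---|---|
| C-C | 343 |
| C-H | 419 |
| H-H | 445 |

Let D be the C=C bond energy.
Σ(broken) = 4×419 + 1×D + 1×445 = 2121 + D
Σ(formed) = 1×343 + 6×419 = 2857
ΔH = Σ(broken) − Σ(formed) = (2121 + D) − (2857) = −736 + D
Setting this equal to −130 kJ gives D = 606 kJ/mol.

D(C=C) ≈ 606 kJ/mol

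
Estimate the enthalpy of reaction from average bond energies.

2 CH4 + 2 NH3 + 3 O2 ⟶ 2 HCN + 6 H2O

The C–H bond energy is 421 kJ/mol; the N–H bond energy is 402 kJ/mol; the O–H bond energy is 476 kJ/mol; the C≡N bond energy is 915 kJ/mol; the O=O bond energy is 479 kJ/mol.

Bonds broken (reactants):
  C–H: 8 × 421 = 3368
  N–H: 6 × 402 = 2412
  O=O: 3 × 479 = 1437
  Σ(broken) = 7217 kJ
Bonds formed (products):
  C≡N: 2 × 915 = 1830
  C–H: 2 × 421 = 842
  O–H: 12 × 476 = 5712
  Σ(formed) = 8384 kJ
ΔH = Σ(broken) − Σ(formed) = 7217 − 8384 = −1167 kJ

ΔH ≈ −1167 kJ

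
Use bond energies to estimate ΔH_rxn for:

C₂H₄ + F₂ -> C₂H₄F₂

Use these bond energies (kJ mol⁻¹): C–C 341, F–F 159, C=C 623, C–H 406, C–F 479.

ΔH ≈ −517 kJ

Bonds broken (reactants):
  C–H: 4 × 406 = 1624
  C=C: 1 × 623 = 623
  F–F: 1 × 159 = 159
  Σ(broken) = 2406 kJ
Bonds formed (products):
  C–C: 1 × 341 = 341
  C–F: 2 × 479 = 958
  C–H: 4 × 406 = 1624
  Σ(formed) = 2923 kJ
ΔH = Σ(broken) − Σ(formed) = 2406 − 2923 = −517 kJ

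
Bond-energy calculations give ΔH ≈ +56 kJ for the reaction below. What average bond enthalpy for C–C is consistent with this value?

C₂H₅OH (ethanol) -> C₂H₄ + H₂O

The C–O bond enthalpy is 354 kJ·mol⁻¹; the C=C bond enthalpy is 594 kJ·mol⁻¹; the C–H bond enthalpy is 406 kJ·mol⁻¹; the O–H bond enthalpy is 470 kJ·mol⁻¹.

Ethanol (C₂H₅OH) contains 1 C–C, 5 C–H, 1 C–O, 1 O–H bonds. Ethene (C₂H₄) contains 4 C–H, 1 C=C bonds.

D(C–C) ≈ 360 kJ/mol

Let D be the C–C bond energy.
Σ(broken) = 1×D + 5×406 + 1×354 + 1×470 = 2854 + D
Σ(formed) = 4×406 + 1×594 + 2×470 = 3158
ΔH = Σ(broken) − Σ(formed) = (2854 + D) − (3158) = −304 + D
Setting this equal to +56 kJ gives D = 360 kJ/mol.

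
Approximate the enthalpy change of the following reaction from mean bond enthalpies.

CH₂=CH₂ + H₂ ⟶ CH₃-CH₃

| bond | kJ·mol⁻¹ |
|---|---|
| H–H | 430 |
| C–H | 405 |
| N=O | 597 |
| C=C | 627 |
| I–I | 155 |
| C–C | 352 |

Bonds broken (reactants):
  C–H: 4 × 405 = 1620
  C=C: 1 × 627 = 627
  H–H: 1 × 430 = 430
  Σ(broken) = 2677 kJ
Bonds formed (products):
  C–C: 1 × 352 = 352
  C–H: 6 × 405 = 2430
  Σ(formed) = 2782 kJ
ΔH = Σ(broken) − Σ(formed) = 2677 − 2782 = −105 kJ

ΔH ≈ −105 kJ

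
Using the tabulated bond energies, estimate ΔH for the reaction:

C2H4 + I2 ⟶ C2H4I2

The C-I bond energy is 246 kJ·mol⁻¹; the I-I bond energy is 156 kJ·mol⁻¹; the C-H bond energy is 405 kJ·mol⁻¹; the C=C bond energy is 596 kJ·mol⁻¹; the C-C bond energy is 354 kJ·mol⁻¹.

ΔH ≈ −94 kJ

Bonds broken (reactants):
  C-H: 4 × 405 = 1620
  C=C: 1 × 596 = 596
  I-I: 1 × 156 = 156
  Σ(broken) = 2372 kJ
Bonds formed (products):
  C-C: 1 × 354 = 354
  C-H: 4 × 405 = 1620
  C-I: 2 × 246 = 492
  Σ(formed) = 2466 kJ
ΔH = Σ(broken) − Σ(formed) = 2372 − 2466 = −94 kJ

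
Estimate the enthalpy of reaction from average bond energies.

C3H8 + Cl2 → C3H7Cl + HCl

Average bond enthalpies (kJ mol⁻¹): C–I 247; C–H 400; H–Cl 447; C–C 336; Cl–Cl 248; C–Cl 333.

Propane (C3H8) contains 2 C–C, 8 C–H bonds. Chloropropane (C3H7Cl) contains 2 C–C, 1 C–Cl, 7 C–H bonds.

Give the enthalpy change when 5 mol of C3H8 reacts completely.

Bonds broken (reactants):
  C–C: 2 × 336 = 672
  C–H: 8 × 400 = 3200
  Cl–Cl: 1 × 248 = 248
  Σ(broken) = 4120 kJ
Bonds formed (products):
  C–C: 2 × 336 = 672
  C–Cl: 1 × 333 = 333
  C–H: 7 × 400 = 2800
  H–Cl: 1 × 447 = 447
  Σ(formed) = 4252 kJ
ΔH = Σ(broken) − Σ(formed) = 4120 − 4252 = −132 kJ
For 5× the reaction as written: 5 × (−132) = −660 kJ

ΔH = −660 kJ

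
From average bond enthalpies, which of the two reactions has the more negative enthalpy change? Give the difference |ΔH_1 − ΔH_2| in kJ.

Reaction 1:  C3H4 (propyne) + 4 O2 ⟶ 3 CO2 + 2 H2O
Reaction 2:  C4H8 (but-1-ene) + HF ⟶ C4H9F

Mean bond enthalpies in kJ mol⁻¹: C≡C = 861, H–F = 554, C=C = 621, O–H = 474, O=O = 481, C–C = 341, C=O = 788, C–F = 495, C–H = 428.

Reaction 1, by 1697 kJ

Reaction 1:
  Bonds broken (reactants):
    C≡C: 1 × 861 = 861
    C–C: 1 × 341 = 341
    C–H: 4 × 428 = 1712
    O=O: 4 × 481 = 1924
    Σ(broken) = 4838 kJ
  Bonds formed (products):
    C=O: 6 × 788 = 4728
    O–H: 4 × 474 = 1896
    Σ(formed) = 6624 kJ
  ΔH_1 = 4838 − 6624 = −1786 kJ
Reaction 2:
  Bonds broken (reactants):
    C–C: 2 × 341 = 682
    C–H: 8 × 428 = 3424
    C=C: 1 × 621 = 621
    H–F: 1 × 554 = 554
    Σ(broken) = 5281 kJ
  Bonds formed (products):
    C–C: 3 × 341 = 1023
    C–F: 1 × 495 = 495
    C–H: 9 × 428 = 3852
    Σ(formed) = 5370 kJ
  ΔH_2 = 5281 − 5370 = −89 kJ
ΔH_1 − ΔH_2 = −1697 kJ, so reaction 1 has the more negative ΔH; |ΔH_1 − ΔH_2| = 1697 kJ.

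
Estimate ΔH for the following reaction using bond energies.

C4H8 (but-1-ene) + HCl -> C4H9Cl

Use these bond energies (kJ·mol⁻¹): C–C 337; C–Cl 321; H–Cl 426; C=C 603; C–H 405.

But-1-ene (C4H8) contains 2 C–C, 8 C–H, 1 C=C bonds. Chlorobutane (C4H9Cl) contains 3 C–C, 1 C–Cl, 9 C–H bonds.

Bonds broken (reactants):
  C–C: 2 × 337 = 674
  C–H: 8 × 405 = 3240
  C=C: 1 × 603 = 603
  H–Cl: 1 × 426 = 426
  Σ(broken) = 4943 kJ
Bonds formed (products):
  C–C: 3 × 337 = 1011
  C–Cl: 1 × 321 = 321
  C–H: 9 × 405 = 3645
  Σ(formed) = 4977 kJ
ΔH = Σ(broken) − Σ(formed) = 4943 − 4977 = −34 kJ

ΔH ≈ −34 kJ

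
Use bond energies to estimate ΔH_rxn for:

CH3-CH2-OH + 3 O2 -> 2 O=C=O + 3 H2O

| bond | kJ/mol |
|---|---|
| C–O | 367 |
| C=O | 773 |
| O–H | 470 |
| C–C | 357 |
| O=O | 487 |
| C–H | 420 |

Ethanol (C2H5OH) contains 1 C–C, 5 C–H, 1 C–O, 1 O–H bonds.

ΔH ≈ −1157 kJ

Bonds broken (reactants):
  C–C: 1 × 357 = 357
  C–H: 5 × 420 = 2100
  C–O: 1 × 367 = 367
  O–H: 1 × 470 = 470
  O=O: 3 × 487 = 1461
  Σ(broken) = 4755 kJ
Bonds formed (products):
  C=O: 4 × 773 = 3092
  O–H: 6 × 470 = 2820
  Σ(formed) = 5912 kJ
ΔH = Σ(broken) − Σ(formed) = 4755 − 5912 = −1157 kJ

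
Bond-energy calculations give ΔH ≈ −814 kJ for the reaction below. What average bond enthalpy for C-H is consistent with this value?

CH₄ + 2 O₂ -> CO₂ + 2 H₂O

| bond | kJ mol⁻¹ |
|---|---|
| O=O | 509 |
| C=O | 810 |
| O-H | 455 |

D(C-H) ≈ 402 kJ/mol

Let D be the C-H bond energy.
Σ(broken) = 4×D + 2×509 = 1018 + 4D
Σ(formed) = 2×810 + 4×455 = 3440
ΔH = Σ(broken) − Σ(formed) = (1018 + 4D) − (3440) = −2422 + 4D
Setting this equal to −814 kJ gives 4D = 1608, so D = 402 kJ/mol.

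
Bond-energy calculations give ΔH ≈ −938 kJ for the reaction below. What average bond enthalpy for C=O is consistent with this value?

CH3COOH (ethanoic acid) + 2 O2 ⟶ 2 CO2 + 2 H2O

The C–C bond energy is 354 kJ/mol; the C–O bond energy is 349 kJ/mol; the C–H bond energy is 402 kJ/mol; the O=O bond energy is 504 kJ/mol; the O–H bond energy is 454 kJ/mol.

D(C=O) ≈ 831 kJ/mol

Let D be the C=O bond energy.
Σ(broken) = 1×354 + 3×402 + 1×349 + 1×D + 1×454 + 2×504 = 3371 + D
Σ(formed) = 4×D + 4×454 = 1816 + 4D
ΔH = Σ(broken) − Σ(formed) = (3371 + D) − (1816 + 4D) = +1555 − 3D
Setting this equal to −938 kJ gives 3D = 2493, so D = 831 kJ/mol.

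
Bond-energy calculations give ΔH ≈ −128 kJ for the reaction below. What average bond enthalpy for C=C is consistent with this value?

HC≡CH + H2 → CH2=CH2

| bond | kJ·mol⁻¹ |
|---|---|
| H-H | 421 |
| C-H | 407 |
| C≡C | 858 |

Let D be the C=C bond energy.
Σ(broken) = 1×858 + 2×407 + 1×421 = 2093
Σ(formed) = 4×407 + 1×D = 1628 + D
ΔH = Σ(broken) − Σ(formed) = (2093) − (1628 + D) = +465 − D
Setting this equal to −128 kJ gives D = 593 kJ/mol.

D(C=C) ≈ 593 kJ/mol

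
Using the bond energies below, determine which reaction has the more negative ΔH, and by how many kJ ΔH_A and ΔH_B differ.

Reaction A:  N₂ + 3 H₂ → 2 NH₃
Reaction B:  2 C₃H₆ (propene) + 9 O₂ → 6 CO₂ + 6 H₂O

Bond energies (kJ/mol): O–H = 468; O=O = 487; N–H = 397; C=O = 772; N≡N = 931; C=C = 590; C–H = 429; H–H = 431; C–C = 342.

Reaction B, by 3327 kJ

Reaction A:
  Bonds broken (reactants):
    H–H: 3 × 431 = 1293
    N≡N: 1 × 931 = 931
    Σ(broken) = 2224 kJ
  Bonds formed (products):
    N–H: 6 × 397 = 2382
    Σ(formed) = 2382 kJ
  ΔH_A = 2224 − 2382 = −158 kJ
Reaction B:
  Bonds broken (reactants):
    C–C: 2 × 342 = 684
    C–H: 12 × 429 = 5148
    C=C: 2 × 590 = 1180
    O=O: 9 × 487 = 4383
    Σ(broken) = 11395 kJ
  Bonds formed (products):
    C=O: 12 × 772 = 9264
    O–H: 12 × 468 = 5616
    Σ(formed) = 14880 kJ
  ΔH_B = 11395 − 14880 = −3485 kJ
ΔH_A − ΔH_B = +3327 kJ, so reaction B has the more negative ΔH; |ΔH_A − ΔH_B| = 3327 kJ.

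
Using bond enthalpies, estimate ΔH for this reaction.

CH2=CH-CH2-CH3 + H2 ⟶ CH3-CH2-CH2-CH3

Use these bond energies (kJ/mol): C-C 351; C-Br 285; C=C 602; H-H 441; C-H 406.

Bonds broken (reactants):
  C-C: 2 × 351 = 702
  C-H: 8 × 406 = 3248
  C=C: 1 × 602 = 602
  H-H: 1 × 441 = 441
  Σ(broken) = 4993 kJ
Bonds formed (products):
  C-C: 3 × 351 = 1053
  C-H: 10 × 406 = 4060
  Σ(formed) = 5113 kJ
ΔH = Σ(broken) − Σ(formed) = 4993 − 5113 = −120 kJ

ΔH ≈ −120 kJ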